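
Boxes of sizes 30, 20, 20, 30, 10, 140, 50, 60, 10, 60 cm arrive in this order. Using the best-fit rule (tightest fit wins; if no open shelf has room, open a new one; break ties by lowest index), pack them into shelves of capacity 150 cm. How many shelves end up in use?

  30 → shelf 1 (new)  [load 30/150]
  20 → shelf 1  [load 50/150]
  20 → shelf 1  [load 70/150]
  30 → shelf 1  [load 100/150]
  10 → shelf 1  [load 110/150]
  140 → shelf 2 (new)  [load 140/150]
  50 → shelf 3 (new)  [load 50/150]
  60 → shelf 3  [load 110/150]
  10 → shelf 2  [load 150/150]
  60 → shelf 4 (new)  [load 60/150]
4 shelves opened.

4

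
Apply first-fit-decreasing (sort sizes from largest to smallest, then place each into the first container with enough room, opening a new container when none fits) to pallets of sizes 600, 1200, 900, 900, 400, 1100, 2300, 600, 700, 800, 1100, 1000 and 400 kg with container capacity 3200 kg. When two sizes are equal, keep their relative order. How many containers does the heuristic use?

4

Sorted descending: 2300, 1200, 1100, 1100, 1000, 900, 900, 800, 700, 600, 600, 400, 400.
  2300 → container 1 (new)  [load 2300/3200]
  1200 → container 2 (new)  [load 1200/3200]
  1100 → container 2  [load 2300/3200]
  1100 → container 3 (new)  [load 1100/3200]
  1000 → container 3  [load 2100/3200]
  900 → container 1  [load 3200/3200]
  900 → container 2  [load 3200/3200]
  800 → container 3  [load 2900/3200]
  700 → container 4 (new)  [load 700/3200]
  600 → container 4  [load 1300/3200]
  600 → container 4  [load 1900/3200]
  400 → container 4  [load 2300/3200]
  400 → container 4  [load 2700/3200]
4 containers opened.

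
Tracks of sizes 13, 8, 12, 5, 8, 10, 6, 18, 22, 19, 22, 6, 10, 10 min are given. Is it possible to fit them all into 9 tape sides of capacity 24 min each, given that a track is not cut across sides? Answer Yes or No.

A valid assignment using 8 tape sides:
  side 1: 22 = 22
  side 2: 22 = 22
  side 3: 19 + 5 = 24
  side 4: 18 + 6 = 24
  side 5: 13 + 10 = 23
  side 6: 12 + 10 = 22
  side 7: 10 + 8 + 6 = 24
  side 8: 8 = 8
That uses only 8 ≤ 9, so 9 tape sides are enough.

Yes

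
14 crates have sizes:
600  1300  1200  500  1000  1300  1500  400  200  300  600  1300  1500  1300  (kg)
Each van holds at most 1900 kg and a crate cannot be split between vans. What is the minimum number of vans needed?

8

Total = 1500 + 1500 + 1300 + 1300 + 1300 + 1300 + 1200 + 1000 + 600 + 600 + 500 + 400 + 300 + 200 = 13000 kg.
Lower bound: ⌈13000/1900⌉ = 7 vans.
Also, 8 crates each exceed 950 kg, and no two of those can share a van, so at least 8 vans are needed.
A packing using 8 vans:
  van 1: 1500 + 400 = 1900
  van 2: 1500 + 300 = 1800
  van 3: 1300 + 600 = 1900
  van 4: 1300 + 600 = 1900
  van 5: 1300 + 500 = 1800
  van 6: 1300 + 200 = 1500
  van 7: 1200 = 1200
  van 8: 1000 = 1000
This matches the lower bound, so 8 is optimal.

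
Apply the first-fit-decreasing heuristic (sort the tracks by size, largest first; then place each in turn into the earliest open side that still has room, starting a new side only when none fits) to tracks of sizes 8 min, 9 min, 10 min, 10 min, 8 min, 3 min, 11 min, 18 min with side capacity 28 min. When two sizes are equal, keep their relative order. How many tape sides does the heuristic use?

3

Sorted descending: 18, 11, 10, 10, 9, 8, 8, 3.
  18 → side 1 (new)  [load 18/28]
  11 → side 2 (new)  [load 11/28]
  10 → side 1  [load 28/28]
  10 → side 2  [load 21/28]
  9 → side 3 (new)  [load 9/28]
  8 → side 3  [load 17/28]
  8 → side 3  [load 25/28]
  3 → side 2  [load 24/28]
3 tape sides opened.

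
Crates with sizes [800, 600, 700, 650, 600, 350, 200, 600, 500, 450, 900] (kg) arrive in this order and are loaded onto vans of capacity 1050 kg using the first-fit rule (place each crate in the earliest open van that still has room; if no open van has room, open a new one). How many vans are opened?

8

  800 → van 1 (new)  [load 800/1050]
  600 → van 2 (new)  [load 600/1050]
  700 → van 3 (new)  [load 700/1050]
  650 → van 4 (new)  [load 650/1050]
  600 → van 5 (new)  [load 600/1050]
  350 → van 2  [load 950/1050]
  200 → van 1  [load 1000/1050]
  600 → van 6 (new)  [load 600/1050]
  500 → van 7 (new)  [load 500/1050]
  450 → van 5  [load 1050/1050]
  900 → van 8 (new)  [load 900/1050]
8 vans opened.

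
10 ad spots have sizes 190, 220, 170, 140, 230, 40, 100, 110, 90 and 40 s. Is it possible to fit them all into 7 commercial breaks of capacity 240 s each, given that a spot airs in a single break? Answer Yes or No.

Yes

A valid assignment using 6 commercial breaks:
  break 1: 230 = 230
  break 2: 220 = 220
  break 3: 190 + 40 = 230
  break 4: 170 + 40 = 210
  break 5: 140 + 100 = 240
  break 6: 110 + 90 = 200
That uses only 6 ≤ 7, so 7 commercial breaks are enough.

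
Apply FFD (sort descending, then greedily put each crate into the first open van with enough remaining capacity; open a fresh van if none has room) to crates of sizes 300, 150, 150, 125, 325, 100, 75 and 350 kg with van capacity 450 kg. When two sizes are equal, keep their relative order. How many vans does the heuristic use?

Sorted descending: 350, 325, 300, 150, 150, 125, 100, 75.
  350 → van 1 (new)  [load 350/450]
  325 → van 2 (new)  [load 325/450]
  300 → van 3 (new)  [load 300/450]
  150 → van 3  [load 450/450]
  150 → van 4 (new)  [load 150/450]
  125 → van 2  [load 450/450]
  100 → van 1  [load 450/450]
  75 → van 4  [load 225/450]
4 vans opened.

4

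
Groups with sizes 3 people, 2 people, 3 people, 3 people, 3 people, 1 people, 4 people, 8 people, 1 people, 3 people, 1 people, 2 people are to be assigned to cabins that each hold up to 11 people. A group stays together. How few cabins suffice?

Total = 8 + 4 + 3 + 3 + 3 + 3 + 3 + 2 + 2 + 1 + 1 + 1 = 34 people.
Lower bound: ⌈34/11⌉ = 4 cabins.
A packing using 4 cabins:
  cabin 1: 8 + 3 = 11
  cabin 2: 4 + 3 + 3 + 1 = 11
  cabin 3: 3 + 3 + 2 + 2 + 1 = 11
  cabin 4: 1 = 1
This matches the lower bound, so 4 is optimal.

4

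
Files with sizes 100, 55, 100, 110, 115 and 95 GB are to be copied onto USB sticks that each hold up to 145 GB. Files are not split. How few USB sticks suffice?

Total = 115 + 110 + 100 + 100 + 95 + 55 = 575 GB.
Lower bound: ⌈575/145⌉ = 4 USB sticks.
Also, 5 files each exceed 145/2 GB, and no two of those can share a USB stick, so at least 5 USB sticks are needed.
A packing using 6 USB sticks:
  USB stick 1: 115 = 115
  USB stick 2: 110 = 110
  USB stick 3: 100 = 100
  USB stick 4: 100 = 100
  USB stick 5: 95 = 95
  USB stick 6: 55 = 55
No arrangement into 5 USB sticks stays within capacity, so 6 is optimal.

6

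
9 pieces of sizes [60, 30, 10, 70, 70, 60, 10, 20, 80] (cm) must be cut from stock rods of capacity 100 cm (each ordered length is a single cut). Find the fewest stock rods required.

5

Total = 80 + 70 + 70 + 60 + 60 + 30 + 20 + 10 + 10 = 410 cm.
Lower bound: ⌈410/100⌉ = 5 stock rods.
A packing using 5 stock rods:
  stock rod 1: 80 + 20 = 100
  stock rod 2: 70 + 30 = 100
  stock rod 3: 70 + 10 + 10 = 90
  stock rod 4: 60 = 60
  stock rod 5: 60 = 60
This matches the lower bound, so 5 is optimal.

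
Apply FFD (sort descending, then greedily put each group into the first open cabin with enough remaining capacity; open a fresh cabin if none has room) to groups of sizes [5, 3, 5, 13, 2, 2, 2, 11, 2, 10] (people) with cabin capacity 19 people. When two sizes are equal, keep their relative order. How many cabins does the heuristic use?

Sorted descending: 13, 11, 10, 5, 5, 3, 2, 2, 2, 2.
  13 → cabin 1 (new)  [load 13/19]
  11 → cabin 2 (new)  [load 11/19]
  10 → cabin 3 (new)  [load 10/19]
  5 → cabin 1  [load 18/19]
  5 → cabin 2  [load 16/19]
  3 → cabin 2  [load 19/19]
  2 → cabin 3  [load 12/19]
  2 → cabin 3  [load 14/19]
  2 → cabin 3  [load 16/19]
  2 → cabin 3  [load 18/19]
3 cabins opened.

3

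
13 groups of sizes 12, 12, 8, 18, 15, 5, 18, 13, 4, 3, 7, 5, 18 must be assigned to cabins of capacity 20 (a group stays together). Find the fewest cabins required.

8

Total = 18 + 18 + 18 + 15 + 13 + 12 + 12 + 8 + 7 + 5 + 5 + 4 + 3 = 138.
Lower bound: ⌈138/20⌉ = 7 cabins.
A packing using 8 cabins:
  cabin 1: 18 = 18
  cabin 2: 18 = 18
  cabin 3: 18 = 18
  cabin 4: 15 + 5 = 20
  cabin 5: 13 + 7 = 20
  cabin 6: 12 + 8 = 20
  cabin 7: 12 + 5 + 3 = 20
  cabin 8: 4 = 4
No arrangement into 7 cabins stays within capacity, so 8 is optimal.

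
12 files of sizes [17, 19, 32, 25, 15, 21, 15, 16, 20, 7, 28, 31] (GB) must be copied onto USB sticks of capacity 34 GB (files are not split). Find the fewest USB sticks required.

9

Total = 32 + 31 + 28 + 25 + 21 + 20 + 19 + 17 + 16 + 15 + 15 + 7 = 246 GB.
Lower bound: ⌈246/34⌉ = 8 USB sticks.
A packing using 9 USB sticks:
  USB stick 1: 32 = 32
  USB stick 2: 31 = 31
  USB stick 3: 28 = 28
  USB stick 4: 25 + 7 = 32
  USB stick 5: 21 = 21
  USB stick 6: 20 = 20
  USB stick 7: 19 + 15 = 34
  USB stick 8: 17 + 16 = 33
  USB stick 9: 15 = 15
No arrangement into 8 USB sticks stays within capacity, so 9 is optimal.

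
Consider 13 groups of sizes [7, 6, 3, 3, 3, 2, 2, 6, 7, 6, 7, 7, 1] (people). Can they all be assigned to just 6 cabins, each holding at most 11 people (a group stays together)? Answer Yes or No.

Total = 60 people; ⌈60/11⌉ = 6.
7 groups each exceed half the capacity and cannot share a cabin, forcing at least 7 cabins.
At least 7 cabins are required, but only 6 are allowed.

No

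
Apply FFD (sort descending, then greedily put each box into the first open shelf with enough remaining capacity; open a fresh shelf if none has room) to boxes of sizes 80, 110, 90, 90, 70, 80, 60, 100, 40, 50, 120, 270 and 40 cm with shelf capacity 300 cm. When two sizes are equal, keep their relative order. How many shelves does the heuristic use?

5

Sorted descending: 270, 120, 110, 100, 90, 90, 80, 80, 70, 60, 50, 40, 40.
  270 → shelf 1 (new)  [load 270/300]
  120 → shelf 2 (new)  [load 120/300]
  110 → shelf 2  [load 230/300]
  100 → shelf 3 (new)  [load 100/300]
  90 → shelf 3  [load 190/300]
  90 → shelf 3  [load 280/300]
  80 → shelf 4 (new)  [load 80/300]
  80 → shelf 4  [load 160/300]
  70 → shelf 2  [load 300/300]
  60 → shelf 4  [load 220/300]
  50 → shelf 4  [load 270/300]
  40 → shelf 5 (new)  [load 40/300]
  40 → shelf 5  [load 80/300]
5 shelves opened.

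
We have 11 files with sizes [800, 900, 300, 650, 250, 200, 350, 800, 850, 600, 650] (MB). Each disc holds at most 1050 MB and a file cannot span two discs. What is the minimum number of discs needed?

7

Total = 900 + 850 + 800 + 800 + 650 + 650 + 600 + 350 + 300 + 250 + 200 = 6350 MB.
Lower bound: ⌈6350/1050⌉ = 7 discs.
A packing using 7 discs:
  disc 1: 900 = 900
  disc 2: 850 + 200 = 1050
  disc 3: 800 + 250 = 1050
  disc 4: 800 = 800
  disc 5: 650 + 350 = 1000
  disc 6: 650 + 300 = 950
  disc 7: 600 = 600
This matches the lower bound, so 7 is optimal.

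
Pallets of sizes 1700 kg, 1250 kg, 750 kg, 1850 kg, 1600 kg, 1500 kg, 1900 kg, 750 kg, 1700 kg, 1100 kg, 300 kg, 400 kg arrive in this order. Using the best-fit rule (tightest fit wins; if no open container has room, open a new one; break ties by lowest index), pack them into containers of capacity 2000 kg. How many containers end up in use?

  1700 → container 1 (new)  [load 1700/2000]
  1250 → container 2 (new)  [load 1250/2000]
  750 → container 2  [load 2000/2000]
  1850 → container 3 (new)  [load 1850/2000]
  1600 → container 4 (new)  [load 1600/2000]
  1500 → container 5 (new)  [load 1500/2000]
  1900 → container 6 (new)  [load 1900/2000]
  750 → container 7 (new)  [load 750/2000]
  1700 → container 8 (new)  [load 1700/2000]
  1100 → container 7  [load 1850/2000]
  300 → container 1  [load 2000/2000]
  400 → container 4  [load 2000/2000]
8 containers opened.

8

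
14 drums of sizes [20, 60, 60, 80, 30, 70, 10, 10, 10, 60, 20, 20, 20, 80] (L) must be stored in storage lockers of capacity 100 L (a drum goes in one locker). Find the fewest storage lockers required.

6

Total = 80 + 80 + 70 + 60 + 60 + 60 + 30 + 20 + 20 + 20 + 20 + 10 + 10 + 10 = 550 L.
Lower bound: ⌈550/100⌉ = 6 storage lockers.
A packing using 6 storage lockers:
  locker 1: 80 + 20 = 100
  locker 2: 80 + 20 = 100
  locker 3: 70 + 30 = 100
  locker 4: 60 + 20 + 20 = 100
  locker 5: 60 + 10 + 10 + 10 = 90
  locker 6: 60 = 60
This matches the lower bound, so 6 is optimal.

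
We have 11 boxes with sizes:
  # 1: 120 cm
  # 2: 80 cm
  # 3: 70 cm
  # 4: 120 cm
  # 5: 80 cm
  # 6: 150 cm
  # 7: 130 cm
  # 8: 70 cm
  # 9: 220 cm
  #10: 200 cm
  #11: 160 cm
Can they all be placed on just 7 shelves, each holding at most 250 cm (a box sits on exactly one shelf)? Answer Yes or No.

Yes

A valid assignment using 7 shelves:
  shelf 1: 220 = 220
  shelf 2: 200 = 200
  shelf 3: 160 + 80 = 240
  shelf 4: 150 + 80 = 230
  shelf 5: 130 + 120 = 250
  shelf 6: 120 + 70 = 190
  shelf 7: 70 = 70
Every load is within 250 cm, so 7 shelves suffice.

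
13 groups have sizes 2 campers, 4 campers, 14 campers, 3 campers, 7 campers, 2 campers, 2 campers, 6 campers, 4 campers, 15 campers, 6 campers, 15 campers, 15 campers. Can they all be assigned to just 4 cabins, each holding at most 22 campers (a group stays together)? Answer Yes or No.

Total = 95 campers; ⌈95/22⌉ = 5.
At least 5 cabins are required, but only 4 are allowed.

No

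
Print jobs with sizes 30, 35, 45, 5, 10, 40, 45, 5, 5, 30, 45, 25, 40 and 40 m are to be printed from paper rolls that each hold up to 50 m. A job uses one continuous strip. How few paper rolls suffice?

Total = 45 + 45 + 45 + 40 + 40 + 40 + 35 + 30 + 30 + 25 + 10 + 5 + 5 + 5 = 400 m.
Lower bound: ⌈400/50⌉ = 8 paper rolls.
Also, 9 print jobs each exceed 25 m, and no two of those can share a roll, so at least 9 paper rolls are needed.
A packing using 10 paper rolls:
  roll 1: 45 + 5 = 50
  roll 2: 45 + 5 = 50
  roll 3: 45 + 5 = 50
  roll 4: 40 + 10 = 50
  roll 5: 40 = 40
  roll 6: 40 = 40
  roll 7: 35 = 35
  roll 8: 30 = 30
  roll 9: 30 = 30
  roll 10: 25 = 25
No arrangement into 9 paper rolls stays within capacity, so 10 is optimal.

10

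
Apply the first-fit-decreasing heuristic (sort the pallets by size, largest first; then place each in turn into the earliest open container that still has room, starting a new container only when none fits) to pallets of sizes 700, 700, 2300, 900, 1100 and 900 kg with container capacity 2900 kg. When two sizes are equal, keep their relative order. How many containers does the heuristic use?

3

Sorted descending: 2300, 1100, 900, 900, 700, 700.
  2300 → container 1 (new)  [load 2300/2900]
  1100 → container 2 (new)  [load 1100/2900]
  900 → container 2  [load 2000/2900]
  900 → container 2  [load 2900/2900]
  700 → container 3 (new)  [load 700/2900]
  700 → container 3  [load 1400/2900]
3 containers opened.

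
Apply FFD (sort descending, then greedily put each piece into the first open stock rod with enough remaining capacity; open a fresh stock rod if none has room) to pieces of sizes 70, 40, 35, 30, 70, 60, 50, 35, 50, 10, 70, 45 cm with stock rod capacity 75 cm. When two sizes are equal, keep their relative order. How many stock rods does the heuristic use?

9

Sorted descending: 70, 70, 70, 60, 50, 50, 45, 40, 35, 35, 30, 10.
  70 → stock rod 1 (new)  [load 70/75]
  70 → stock rod 2 (new)  [load 70/75]
  70 → stock rod 3 (new)  [load 70/75]
  60 → stock rod 4 (new)  [load 60/75]
  50 → stock rod 5 (new)  [load 50/75]
  50 → stock rod 6 (new)  [load 50/75]
  45 → stock rod 7 (new)  [load 45/75]
  40 → stock rod 8 (new)  [load 40/75]
  35 → stock rod 8  [load 75/75]
  35 → stock rod 9 (new)  [load 35/75]
  30 → stock rod 7  [load 75/75]
  10 → stock rod 4  [load 70/75]
9 stock rods opened.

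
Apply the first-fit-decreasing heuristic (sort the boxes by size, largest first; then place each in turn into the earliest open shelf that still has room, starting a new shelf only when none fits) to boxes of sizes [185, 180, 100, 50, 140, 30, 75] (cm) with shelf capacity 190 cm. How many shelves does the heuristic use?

5

Sorted descending: 185, 180, 140, 100, 75, 50, 30.
  185 → shelf 1 (new)  [load 185/190]
  180 → shelf 2 (new)  [load 180/190]
  140 → shelf 3 (new)  [load 140/190]
  100 → shelf 4 (new)  [load 100/190]
  75 → shelf 4  [load 175/190]
  50 → shelf 3  [load 190/190]
  30 → shelf 5 (new)  [load 30/190]
5 shelves opened.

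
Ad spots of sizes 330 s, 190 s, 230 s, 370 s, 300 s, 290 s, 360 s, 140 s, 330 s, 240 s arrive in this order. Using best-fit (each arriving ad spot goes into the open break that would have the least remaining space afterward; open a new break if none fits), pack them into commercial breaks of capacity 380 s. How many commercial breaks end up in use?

9

  330 → break 1 (new)  [load 330/380]
  190 → break 2 (new)  [load 190/380]
  230 → break 3 (new)  [load 230/380]
  370 → break 4 (new)  [load 370/380]
  300 → break 5 (new)  [load 300/380]
  290 → break 6 (new)  [load 290/380]
  360 → break 7 (new)  [load 360/380]
  140 → break 3  [load 370/380]
  330 → break 8 (new)  [load 330/380]
  240 → break 9 (new)  [load 240/380]
9 commercial breaks opened.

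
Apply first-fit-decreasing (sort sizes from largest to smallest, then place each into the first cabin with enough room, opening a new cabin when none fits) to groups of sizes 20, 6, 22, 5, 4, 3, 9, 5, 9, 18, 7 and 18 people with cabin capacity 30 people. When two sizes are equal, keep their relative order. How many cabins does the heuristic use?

Sorted descending: 22, 20, 18, 18, 9, 9, 7, 6, 5, 5, 4, 3.
  22 → cabin 1 (new)  [load 22/30]
  20 → cabin 2 (new)  [load 20/30]
  18 → cabin 3 (new)  [load 18/30]
  18 → cabin 4 (new)  [load 18/30]
  9 → cabin 2  [load 29/30]
  9 → cabin 3  [load 27/30]
  7 → cabin 1  [load 29/30]
  6 → cabin 4  [load 24/30]
  5 → cabin 4  [load 29/30]
  5 → cabin 5 (new)  [load 5/30]
  4 → cabin 5  [load 9/30]
  3 → cabin 3  [load 30/30]
5 cabins opened.

5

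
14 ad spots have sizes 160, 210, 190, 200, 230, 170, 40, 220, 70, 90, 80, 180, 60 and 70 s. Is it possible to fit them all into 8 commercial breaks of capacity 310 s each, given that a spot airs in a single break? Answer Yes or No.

A valid assignment using 8 commercial breaks:
  break 1: 230 + 80 = 310
  break 2: 220 + 90 = 310
  break 3: 210 + 70 = 280
  break 4: 200 + 70 + 40 = 310
  break 5: 190 + 60 = 250
  break 6: 180 = 180
  break 7: 170 = 170
  break 8: 160 = 160
Every load is within 310 s, so 8 commercial breaks suffice.

Yes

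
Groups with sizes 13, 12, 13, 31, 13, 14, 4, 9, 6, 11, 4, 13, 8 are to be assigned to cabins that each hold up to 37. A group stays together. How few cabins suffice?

Total = 31 + 14 + 13 + 13 + 13 + 13 + 12 + 11 + 9 + 8 + 6 + 4 + 4 = 151.
Lower bound: ⌈151/37⌉ = 5 cabins.
A packing using 5 cabins:
  cabin 1: 31 + 6 = 37
  cabin 2: 14 + 13 + 9 = 36
  cabin 3: 13 + 13 + 11 = 37
  cabin 4: 13 + 12 + 8 + 4 = 37
  cabin 5: 4 = 4
This matches the lower bound, so 5 is optimal.

5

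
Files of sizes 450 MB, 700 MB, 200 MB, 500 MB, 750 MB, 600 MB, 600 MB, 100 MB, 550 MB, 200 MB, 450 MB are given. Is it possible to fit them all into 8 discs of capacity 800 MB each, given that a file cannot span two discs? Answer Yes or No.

Yes

A valid assignment using 8 discs:
  disc 1: 750 = 750
  disc 2: 700 + 100 = 800
  disc 3: 600 + 200 = 800
  disc 4: 600 + 200 = 800
  disc 5: 550 = 550
  disc 6: 500 = 500
  disc 7: 450 = 450
  disc 8: 450 = 450
Every load is within 800 MB, so 8 discs suffice.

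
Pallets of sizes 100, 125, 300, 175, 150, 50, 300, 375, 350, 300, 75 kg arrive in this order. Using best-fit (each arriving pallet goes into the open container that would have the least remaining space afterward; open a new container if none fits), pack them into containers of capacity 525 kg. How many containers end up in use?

  100 → container 1 (new)  [load 100/525]
  125 → container 1  [load 225/525]
  300 → container 1  [load 525/525]
  175 → container 2 (new)  [load 175/525]
  150 → container 2  [load 325/525]
  50 → container 2  [load 375/525]
  300 → container 3 (new)  [load 300/525]
  375 → container 4 (new)  [load 375/525]
  350 → container 5 (new)  [load 350/525]
  300 → container 6 (new)  [load 300/525]
  75 → container 2  [load 450/525]
6 containers opened.

6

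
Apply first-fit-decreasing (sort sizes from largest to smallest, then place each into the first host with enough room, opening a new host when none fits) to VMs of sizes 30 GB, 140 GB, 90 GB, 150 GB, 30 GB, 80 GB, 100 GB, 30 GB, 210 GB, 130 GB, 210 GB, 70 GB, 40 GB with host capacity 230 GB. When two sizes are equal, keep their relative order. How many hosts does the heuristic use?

Sorted descending: 210, 210, 150, 140, 130, 100, 90, 80, 70, 40, 30, 30, 30.
  210 → host 1 (new)  [load 210/230]
  210 → host 2 (new)  [load 210/230]
  150 → host 3 (new)  [load 150/230]
  140 → host 4 (new)  [load 140/230]
  130 → host 5 (new)  [load 130/230]
  100 → host 5  [load 230/230]
  90 → host 4  [load 230/230]
  80 → host 3  [load 230/230]
  70 → host 6 (new)  [load 70/230]
  40 → host 6  [load 110/230]
  30 → host 6  [load 140/230]
  30 → host 6  [load 170/230]
  30 → host 6  [load 200/230]
6 hosts opened.

6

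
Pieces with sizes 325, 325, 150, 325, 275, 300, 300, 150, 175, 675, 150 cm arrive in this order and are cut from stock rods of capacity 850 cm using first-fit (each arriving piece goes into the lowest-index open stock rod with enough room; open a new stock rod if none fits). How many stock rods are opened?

4

  325 → stock rod 1 (new)  [load 325/850]
  325 → stock rod 1  [load 650/850]
  150 → stock rod 1  [load 800/850]
  325 → stock rod 2 (new)  [load 325/850]
  275 → stock rod 2  [load 600/850]
  300 → stock rod 3 (new)  [load 300/850]
  300 → stock rod 3  [load 600/850]
  150 → stock rod 2  [load 750/850]
  175 → stock rod 3  [load 775/850]
  675 → stock rod 4 (new)  [load 675/850]
  150 → stock rod 4  [load 825/850]
4 stock rods opened.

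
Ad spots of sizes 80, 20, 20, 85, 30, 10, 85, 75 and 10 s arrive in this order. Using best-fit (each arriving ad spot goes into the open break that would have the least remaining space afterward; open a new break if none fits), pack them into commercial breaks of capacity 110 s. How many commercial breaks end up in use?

  80 → break 1 (new)  [load 80/110]
  20 → break 1  [load 100/110]
  20 → break 2 (new)  [load 20/110]
  85 → break 2  [load 105/110]
  30 → break 3 (new)  [load 30/110]
  10 → break 1  [load 110/110]
  85 → break 4 (new)  [load 85/110]
  75 → break 3  [load 105/110]
  10 → break 4  [load 95/110]
4 commercial breaks opened.

4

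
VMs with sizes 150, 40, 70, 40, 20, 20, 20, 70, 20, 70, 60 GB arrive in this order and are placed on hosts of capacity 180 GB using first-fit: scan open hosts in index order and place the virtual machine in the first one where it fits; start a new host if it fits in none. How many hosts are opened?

  150 → host 1 (new)  [load 150/180]
  40 → host 2 (new)  [load 40/180]
  70 → host 2  [load 110/180]
  40 → host 2  [load 150/180]
  20 → host 1  [load 170/180]
  20 → host 2  [load 170/180]
  20 → host 3 (new)  [load 20/180]
  70 → host 3  [load 90/180]
  20 → host 3  [load 110/180]
  70 → host 3  [load 180/180]
  60 → host 4 (new)  [load 60/180]
4 hosts opened.

4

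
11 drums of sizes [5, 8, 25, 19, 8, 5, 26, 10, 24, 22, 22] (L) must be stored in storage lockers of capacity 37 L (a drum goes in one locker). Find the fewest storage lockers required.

Total = 26 + 25 + 24 + 22 + 22 + 19 + 10 + 8 + 8 + 5 + 5 = 174 L.
Lower bound: ⌈174/37⌉ = 5 storage lockers.
Also, 6 drums each exceed 37/2 L, and no two of those can share a locker, so at least 6 storage lockers are needed.
A packing using 6 storage lockers:
  locker 1: 26 + 10 = 36
  locker 2: 25 + 8 = 33
  locker 3: 24 + 8 + 5 = 37
  locker 4: 22 + 5 = 27
  locker 5: 22 = 22
  locker 6: 19 = 19
This matches the lower bound, so 6 is optimal.

6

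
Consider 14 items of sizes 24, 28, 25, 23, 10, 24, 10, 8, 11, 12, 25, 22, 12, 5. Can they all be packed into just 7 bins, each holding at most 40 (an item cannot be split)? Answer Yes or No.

A valid assignment using 7 bins:
  bin 1: 28 + 12 = 40
  bin 2: 25 + 12 = 37
  bin 3: 25 + 11 = 36
  bin 4: 24 + 10 + 5 = 39
  bin 5: 24 + 10 = 34
  bin 6: 23 + 8 = 31
  bin 7: 22 = 22
Every load is within 40, so 7 bins suffice.

Yes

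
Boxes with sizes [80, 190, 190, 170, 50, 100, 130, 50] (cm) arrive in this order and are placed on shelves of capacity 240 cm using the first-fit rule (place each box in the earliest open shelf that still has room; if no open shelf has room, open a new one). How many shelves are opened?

5

  80 → shelf 1 (new)  [load 80/240]
  190 → shelf 2 (new)  [load 190/240]
  190 → shelf 3 (new)  [load 190/240]
  170 → shelf 4 (new)  [load 170/240]
  50 → shelf 1  [load 130/240]
  100 → shelf 1  [load 230/240]
  130 → shelf 5 (new)  [load 130/240]
  50 → shelf 2  [load 240/240]
5 shelves opened.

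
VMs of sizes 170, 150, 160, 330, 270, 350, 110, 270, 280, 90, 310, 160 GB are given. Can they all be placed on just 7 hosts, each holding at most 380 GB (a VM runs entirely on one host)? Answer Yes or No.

No

Total = 2650 GB; ⌈2650/380⌉ = 7.
The bound of 7 does not rule out 7, but exhaustive search shows no assignment into 7 hosts of capacity 380 GB exists — the minimum is 8.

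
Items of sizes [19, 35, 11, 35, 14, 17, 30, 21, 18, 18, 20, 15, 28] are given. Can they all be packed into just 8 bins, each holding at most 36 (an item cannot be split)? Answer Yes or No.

Total = 281; ⌈281/36⌉ = 8.
The bound of 8 does not rule out 8, but exhaustive search shows no assignment into 8 bins of capacity 36 exists — the minimum is 9.

No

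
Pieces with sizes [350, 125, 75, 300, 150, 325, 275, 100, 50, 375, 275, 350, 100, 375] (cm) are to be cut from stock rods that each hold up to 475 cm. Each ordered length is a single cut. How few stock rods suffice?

8

Total = 375 + 375 + 350 + 350 + 325 + 300 + 275 + 275 + 150 + 125 + 100 + 100 + 75 + 50 = 3225 cm.
Lower bound: ⌈3225/475⌉ = 7 stock rods.
Also, 8 pieces each exceed 475/2 cm, and no two of those can share a stock rod, so at least 8 stock rods are needed.
A packing using 8 stock rods:
  stock rod 1: 375 + 100 = 475
  stock rod 2: 375 + 100 = 475
  stock rod 3: 350 + 125 = 475
  stock rod 4: 350 + 75 + 50 = 475
  stock rod 5: 325 + 150 = 475
  stock rod 6: 300 = 300
  stock rod 7: 275 = 275
  stock rod 8: 275 = 275
This matches the lower bound, so 8 is optimal.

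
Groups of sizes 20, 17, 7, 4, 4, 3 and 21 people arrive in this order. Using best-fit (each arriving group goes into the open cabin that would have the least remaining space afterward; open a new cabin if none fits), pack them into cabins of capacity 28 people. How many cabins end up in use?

3

  20 → cabin 1 (new)  [load 20/28]
  17 → cabin 2 (new)  [load 17/28]
  7 → cabin 1  [load 27/28]
  4 → cabin 2  [load 21/28]
  4 → cabin 2  [load 25/28]
  3 → cabin 2  [load 28/28]
  21 → cabin 3 (new)  [load 21/28]
3 cabins opened.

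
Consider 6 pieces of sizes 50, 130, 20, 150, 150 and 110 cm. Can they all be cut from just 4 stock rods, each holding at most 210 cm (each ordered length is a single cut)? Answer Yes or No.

Yes

A valid assignment using 4 stock rods:
  stock rod 1: 150 + 50 = 200
  stock rod 2: 150 + 20 = 170
  stock rod 3: 130 = 130
  stock rod 4: 110 = 110
Every load is within 210 cm, so 4 stock rods suffice.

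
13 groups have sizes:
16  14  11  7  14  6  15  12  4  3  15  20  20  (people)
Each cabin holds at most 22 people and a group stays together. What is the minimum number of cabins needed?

9

Total = 20 + 20 + 16 + 15 + 15 + 14 + 14 + 12 + 11 + 7 + 6 + 4 + 3 = 157 people.
Lower bound: ⌈157/22⌉ = 8 cabins.
A packing using 9 cabins:
  cabin 1: 20 = 20
  cabin 2: 20 = 20
  cabin 3: 16 + 6 = 22
  cabin 4: 15 + 7 = 22
  cabin 5: 15 + 4 + 3 = 22
  cabin 6: 14 = 14
  cabin 7: 14 = 14
  cabin 8: 12 = 12
  cabin 9: 11 = 11
No arrangement into 8 cabins stays within capacity, so 9 is optimal.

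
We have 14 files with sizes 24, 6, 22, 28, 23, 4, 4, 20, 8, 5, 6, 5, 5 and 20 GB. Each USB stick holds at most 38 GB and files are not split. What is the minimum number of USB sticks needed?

6

Total = 28 + 24 + 23 + 22 + 20 + 20 + 8 + 6 + 6 + 5 + 5 + 5 + 4 + 4 = 180 GB.
Lower bound: ⌈180/38⌉ = 5 USB sticks.
Also, 6 files each exceed 19 GB, and no two of those can share a USB stick, so at least 6 USB sticks are needed.
A packing using 6 USB sticks:
  USB stick 1: 28 + 8 = 36
  USB stick 2: 24 + 6 + 6 = 36
  USB stick 3: 23 + 5 + 5 + 5 = 38
  USB stick 4: 22 + 4 + 4 = 30
  USB stick 5: 20 = 20
  USB stick 6: 20 = 20
This matches the lower bound, so 6 is optimal.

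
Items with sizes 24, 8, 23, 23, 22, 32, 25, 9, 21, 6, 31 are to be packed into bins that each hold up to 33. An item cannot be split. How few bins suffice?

8

Total = 32 + 31 + 25 + 24 + 23 + 23 + 22 + 21 + 9 + 8 + 6 = 224.
Lower bound: ⌈224/33⌉ = 7 bins.
Also, 8 items each exceed 33/2, and no two of those can share a bin, so at least 8 bins are needed.
A packing using 8 bins:
  bin 1: 32 = 32
  bin 2: 31 = 31
  bin 3: 25 + 8 = 33
  bin 4: 24 + 9 = 33
  bin 5: 23 + 6 = 29
  bin 6: 23 = 23
  bin 7: 22 = 22
  bin 8: 21 = 21
This matches the lower bound, so 8 is optimal.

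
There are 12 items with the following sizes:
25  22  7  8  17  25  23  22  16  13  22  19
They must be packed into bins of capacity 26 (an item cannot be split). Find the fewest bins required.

Total = 25 + 25 + 23 + 22 + 22 + 22 + 19 + 17 + 16 + 13 + 8 + 7 = 219.
Lower bound: ⌈219/26⌉ = 9 bins.
A packing using 10 bins:
  bin 1: 25 = 25
  bin 2: 25 = 25
  bin 3: 23 = 23
  bin 4: 22 = 22
  bin 5: 22 = 22
  bin 6: 22 = 22
  bin 7: 19 + 7 = 26
  bin 8: 17 + 8 = 25
  bin 9: 16 = 16
  bin 10: 13 = 13
No arrangement into 9 bins stays within capacity, so 10 is optimal.

10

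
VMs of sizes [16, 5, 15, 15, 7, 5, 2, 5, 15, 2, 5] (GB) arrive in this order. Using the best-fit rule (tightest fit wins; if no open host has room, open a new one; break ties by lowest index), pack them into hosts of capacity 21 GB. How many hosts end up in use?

5

  16 → host 1 (new)  [load 16/21]
  5 → host 1  [load 21/21]
  15 → host 2 (new)  [load 15/21]
  15 → host 3 (new)  [load 15/21]
  7 → host 4 (new)  [load 7/21]
  5 → host 2  [load 20/21]
  2 → host 3  [load 17/21]
  5 → host 4  [load 12/21]
  15 → host 5 (new)  [load 15/21]
  2 → host 3  [load 19/21]
  5 → host 5  [load 20/21]
5 hosts opened.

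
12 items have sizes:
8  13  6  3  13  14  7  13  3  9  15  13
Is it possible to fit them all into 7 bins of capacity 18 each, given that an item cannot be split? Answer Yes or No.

No

Total = 117; ⌈117/18⌉ = 7.
The bound of 7 does not rule out 7, but exhaustive search shows no assignment into 7 bins of capacity 18 exists — the minimum is 8.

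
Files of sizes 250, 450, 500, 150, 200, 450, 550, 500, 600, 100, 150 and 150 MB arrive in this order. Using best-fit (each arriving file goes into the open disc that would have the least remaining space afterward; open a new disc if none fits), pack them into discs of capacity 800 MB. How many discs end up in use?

6

  250 → disc 1 (new)  [load 250/800]
  450 → disc 1  [load 700/800]
  500 → disc 2 (new)  [load 500/800]
  150 → disc 2  [load 650/800]
  200 → disc 3 (new)  [load 200/800]
  450 → disc 3  [load 650/800]
  550 → disc 4 (new)  [load 550/800]
  500 → disc 5 (new)  [load 500/800]
  600 → disc 6 (new)  [load 600/800]
  100 → disc 1  [load 800/800]
  150 → disc 2  [load 800/800]
  150 → disc 3  [load 800/800]
6 discs opened.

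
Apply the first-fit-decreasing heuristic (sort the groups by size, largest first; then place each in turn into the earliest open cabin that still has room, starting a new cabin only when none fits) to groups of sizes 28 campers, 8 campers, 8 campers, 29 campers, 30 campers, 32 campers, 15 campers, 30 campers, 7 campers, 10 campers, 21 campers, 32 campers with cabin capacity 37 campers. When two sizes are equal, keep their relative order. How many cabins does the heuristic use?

8

Sorted descending: 32, 32, 30, 30, 29, 28, 21, 15, 10, 8, 8, 7.
  32 → cabin 1 (new)  [load 32/37]
  32 → cabin 2 (new)  [load 32/37]
  30 → cabin 3 (new)  [load 30/37]
  30 → cabin 4 (new)  [load 30/37]
  29 → cabin 5 (new)  [load 29/37]
  28 → cabin 6 (new)  [load 28/37]
  21 → cabin 7 (new)  [load 21/37]
  15 → cabin 7  [load 36/37]
  10 → cabin 8 (new)  [load 10/37]
  8 → cabin 5  [load 37/37]
  8 → cabin 6  [load 36/37]
  7 → cabin 3  [load 37/37]
8 cabins opened.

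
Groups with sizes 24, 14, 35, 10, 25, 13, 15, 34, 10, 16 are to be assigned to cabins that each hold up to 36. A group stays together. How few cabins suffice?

Total = 35 + 34 + 25 + 24 + 16 + 15 + 14 + 13 + 10 + 10 = 196.
Lower bound: ⌈196/36⌉ = 6 cabins.
A packing using 6 cabins:
  cabin 1: 35 = 35
  cabin 2: 34 = 34
  cabin 3: 25 + 10 = 35
  cabin 4: 24 + 10 = 34
  cabin 5: 16 + 15 = 31
  cabin 6: 14 + 13 = 27
This matches the lower bound, so 6 is optimal.

6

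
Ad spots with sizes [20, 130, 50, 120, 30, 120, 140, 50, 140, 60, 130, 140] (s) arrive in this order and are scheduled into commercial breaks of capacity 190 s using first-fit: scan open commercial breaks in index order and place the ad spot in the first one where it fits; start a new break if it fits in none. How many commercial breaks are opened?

7

  20 → break 1 (new)  [load 20/190]
  130 → break 1  [load 150/190]
  50 → break 2 (new)  [load 50/190]
  120 → break 2  [load 170/190]
  30 → break 1  [load 180/190]
  120 → break 3 (new)  [load 120/190]
  140 → break 4 (new)  [load 140/190]
  50 → break 3  [load 170/190]
  140 → break 5 (new)  [load 140/190]
  60 → break 6 (new)  [load 60/190]
  130 → break 6  [load 190/190]
  140 → break 7 (new)  [load 140/190]
7 commercial breaks opened.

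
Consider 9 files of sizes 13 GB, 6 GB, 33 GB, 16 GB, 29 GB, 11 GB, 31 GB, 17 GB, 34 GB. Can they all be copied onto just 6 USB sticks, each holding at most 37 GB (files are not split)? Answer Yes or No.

Yes

A valid assignment using 6 USB sticks:
  USB stick 1: 34 = 34
  USB stick 2: 33 = 33
  USB stick 3: 31 + 6 = 37
  USB stick 4: 29 = 29
  USB stick 5: 17 + 16 = 33
  USB stick 6: 13 + 11 = 24
Every load is within 37 GB, so 6 USB sticks suffice.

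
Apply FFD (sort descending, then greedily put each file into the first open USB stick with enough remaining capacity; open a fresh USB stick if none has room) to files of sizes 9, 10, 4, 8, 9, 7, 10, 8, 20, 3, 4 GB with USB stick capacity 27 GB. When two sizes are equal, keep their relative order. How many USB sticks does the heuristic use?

4

Sorted descending: 20, 10, 10, 9, 9, 8, 8, 7, 4, 4, 3.
  20 → USB stick 1 (new)  [load 20/27]
  10 → USB stick 2 (new)  [load 10/27]
  10 → USB stick 2  [load 20/27]
  9 → USB stick 3 (new)  [load 9/27]
  9 → USB stick 3  [load 18/27]
  8 → USB stick 3  [load 26/27]
  8 → USB stick 4 (new)  [load 8/27]
  7 → USB stick 1  [load 27/27]
  4 → USB stick 2  [load 24/27]
  4 → USB stick 4  [load 12/27]
  3 → USB stick 2  [load 27/27]
4 USB sticks opened.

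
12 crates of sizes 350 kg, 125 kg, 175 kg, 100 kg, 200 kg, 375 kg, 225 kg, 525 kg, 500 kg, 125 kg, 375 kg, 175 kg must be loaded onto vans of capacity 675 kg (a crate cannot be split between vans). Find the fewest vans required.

5

Total = 525 + 500 + 375 + 375 + 350 + 225 + 200 + 175 + 175 + 125 + 125 + 100 = 3250 kg.
Lower bound: ⌈3250/675⌉ = 5 vans.
A packing using 5 vans:
  van 1: 525 + 125 = 650
  van 2: 500 + 175 = 675
  van 3: 375 + 225 = 600
  van 4: 375 + 200 + 100 = 675
  van 5: 350 + 175 + 125 = 650
This matches the lower bound, so 5 is optimal.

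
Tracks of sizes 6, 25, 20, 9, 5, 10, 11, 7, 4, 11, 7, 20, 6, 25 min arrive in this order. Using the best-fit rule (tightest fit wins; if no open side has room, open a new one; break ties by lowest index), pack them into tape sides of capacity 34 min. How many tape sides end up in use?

6

  6 → side 1 (new)  [load 6/34]
  25 → side 1  [load 31/34]
  20 → side 2 (new)  [load 20/34]
  9 → side 2  [load 29/34]
  5 → side 2  [load 34/34]
  10 → side 3 (new)  [load 10/34]
  11 → side 3  [load 21/34]
  7 → side 3  [load 28/34]
  4 → side 3  [load 32/34]
  11 → side 4 (new)  [load 11/34]
  7 → side 4  [load 18/34]
  20 → side 5 (new)  [load 20/34]
  6 → side 5  [load 26/34]
  25 → side 6 (new)  [load 25/34]
6 tape sides opened.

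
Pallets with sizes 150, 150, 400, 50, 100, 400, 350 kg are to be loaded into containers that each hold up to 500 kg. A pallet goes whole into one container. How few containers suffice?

4

Total = 400 + 400 + 350 + 150 + 150 + 100 + 50 = 1600 kg.
Lower bound: ⌈1600/500⌉ = 4 containers.
A packing using 4 containers:
  container 1: 400 + 100 = 500
  container 2: 400 + 50 = 450
  container 3: 350 + 150 = 500
  container 4: 150 = 150
This matches the lower bound, so 4 is optimal.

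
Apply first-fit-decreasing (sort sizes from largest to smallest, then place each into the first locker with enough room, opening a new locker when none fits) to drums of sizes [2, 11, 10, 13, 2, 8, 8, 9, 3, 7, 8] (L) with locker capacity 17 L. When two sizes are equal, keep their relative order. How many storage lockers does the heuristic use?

5

Sorted descending: 13, 11, 10, 9, 8, 8, 8, 7, 3, 2, 2.
  13 → locker 1 (new)  [load 13/17]
  11 → locker 2 (new)  [load 11/17]
  10 → locker 3 (new)  [load 10/17]
  9 → locker 4 (new)  [load 9/17]
  8 → locker 4  [load 17/17]
  8 → locker 5 (new)  [load 8/17]
  8 → locker 5  [load 16/17]
  7 → locker 3  [load 17/17]
  3 → locker 1  [load 16/17]
  2 → locker 2  [load 13/17]
  2 → locker 2  [load 15/17]
5 storage lockers opened.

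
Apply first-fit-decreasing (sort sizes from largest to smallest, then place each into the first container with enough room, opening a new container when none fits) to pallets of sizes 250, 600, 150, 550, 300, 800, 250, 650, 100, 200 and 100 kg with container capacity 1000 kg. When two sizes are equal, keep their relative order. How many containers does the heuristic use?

Sorted descending: 800, 650, 600, 550, 300, 250, 250, 200, 150, 100, 100.
  800 → container 1 (new)  [load 800/1000]
  650 → container 2 (new)  [load 650/1000]
  600 → container 3 (new)  [load 600/1000]
  550 → container 4 (new)  [load 550/1000]
  300 → container 2  [load 950/1000]
  250 → container 3  [load 850/1000]
  250 → container 4  [load 800/1000]
  200 → container 1  [load 1000/1000]
  150 → container 3  [load 1000/1000]
  100 → container 4  [load 900/1000]
  100 → container 4  [load 1000/1000]
4 containers opened.

4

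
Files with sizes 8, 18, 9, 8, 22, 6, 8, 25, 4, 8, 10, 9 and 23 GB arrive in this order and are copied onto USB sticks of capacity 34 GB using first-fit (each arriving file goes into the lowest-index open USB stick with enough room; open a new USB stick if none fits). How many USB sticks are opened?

5

  8 → USB stick 1 (new)  [load 8/34]
  18 → USB stick 1  [load 26/34]
  9 → USB stick 2 (new)  [load 9/34]
  8 → USB stick 1  [load 34/34]
  22 → USB stick 2  [load 31/34]
  6 → USB stick 3 (new)  [load 6/34]
  8 → USB stick 3  [load 14/34]
  25 → USB stick 4 (new)  [load 25/34]
  4 → USB stick 3  [load 18/34]
  8 → USB stick 3  [load 26/34]
  10 → USB stick 5 (new)  [load 10/34]
  9 → USB stick 4  [load 34/34]
  23 → USB stick 5  [load 33/34]
5 USB sticks opened.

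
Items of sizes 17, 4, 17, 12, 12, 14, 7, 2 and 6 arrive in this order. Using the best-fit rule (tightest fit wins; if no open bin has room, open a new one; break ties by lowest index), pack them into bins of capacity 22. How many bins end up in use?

  17 → bin 1 (new)  [load 17/22]
  4 → bin 1  [load 21/22]
  17 → bin 2 (new)  [load 17/22]
  12 → bin 3 (new)  [load 12/22]
  12 → bin 4 (new)  [load 12/22]
  14 → bin 5 (new)  [load 14/22]
  7 → bin 5  [load 21/22]
  2 → bin 2  [load 19/22]
  6 → bin 3  [load 18/22]
5 bins opened.

5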